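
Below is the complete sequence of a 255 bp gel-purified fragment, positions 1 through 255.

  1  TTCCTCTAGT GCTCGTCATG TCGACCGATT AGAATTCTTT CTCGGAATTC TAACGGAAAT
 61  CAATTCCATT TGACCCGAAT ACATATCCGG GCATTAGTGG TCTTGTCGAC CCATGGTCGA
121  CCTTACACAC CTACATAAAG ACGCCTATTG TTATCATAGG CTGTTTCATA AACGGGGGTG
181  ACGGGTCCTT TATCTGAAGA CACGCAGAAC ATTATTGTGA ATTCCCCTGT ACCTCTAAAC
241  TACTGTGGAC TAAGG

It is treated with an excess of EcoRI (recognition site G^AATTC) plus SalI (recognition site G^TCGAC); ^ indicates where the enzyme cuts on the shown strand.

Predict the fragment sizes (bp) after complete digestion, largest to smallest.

103, 60, 36, 20, 13, 12, 11 bp

EcoRI sites (GAATTC) start at positions 32, 45, 219.
EcoRI cuts after the first base of each site, so after positions 32, 45, 219.
SalI sites (GTCGAC) start at positions 20, 105, 116.
SalI cuts after the first base of each site, so after positions 20, 105, 116.
Combined cut positions: 20, 32, 45, 105, 116, 219.
Linear molecule, 6 cuts → 7 fragments:
  1–20 → 20 bp
  21–32 → 12 bp
  33–45 → 13 bp
  46–105 → 60 bp
  106–116 → 11 bp
  117–219 → 103 bp
  220–255 → 36 bp
Sorted largest to smallest: 103, 60, 36, 20, 13, 12, 11 bp.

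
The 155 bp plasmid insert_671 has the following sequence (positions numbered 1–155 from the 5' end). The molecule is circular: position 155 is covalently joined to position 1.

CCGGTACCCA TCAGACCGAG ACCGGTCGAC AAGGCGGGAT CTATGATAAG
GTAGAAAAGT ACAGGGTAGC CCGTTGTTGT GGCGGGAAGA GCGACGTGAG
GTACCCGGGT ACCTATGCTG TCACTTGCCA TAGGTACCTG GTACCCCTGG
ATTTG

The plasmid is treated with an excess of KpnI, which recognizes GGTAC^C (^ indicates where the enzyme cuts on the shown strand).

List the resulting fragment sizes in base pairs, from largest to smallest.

KpnI sites (GGTACC) start at positions 3, 100, 108, 133, 140.
KpnI cuts after base 5 of each site (before the last base), so after positions 7, 104, 112, 137, 144.
Circular molecule, 5 cuts → 5 fragments:
  8–104 → 97 bp
  105–112 → 8 bp
  113–137 → 25 bp
  138–144 → 7 bp
  145–155 then 1–7 → 11 + 7 = 18 bp
Sorted largest to smallest: 97, 25, 18, 8, 7 bp.

97, 25, 18, 8, 7 bp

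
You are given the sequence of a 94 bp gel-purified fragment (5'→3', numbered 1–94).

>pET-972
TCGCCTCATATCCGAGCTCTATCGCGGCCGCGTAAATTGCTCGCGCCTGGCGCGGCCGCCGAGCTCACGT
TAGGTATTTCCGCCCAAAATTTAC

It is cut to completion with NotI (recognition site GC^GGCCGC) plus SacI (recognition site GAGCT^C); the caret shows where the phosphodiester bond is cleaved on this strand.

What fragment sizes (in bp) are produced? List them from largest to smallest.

NotI sites (GCGGCCGC) start at positions 24, 52.
NotI cuts after base 2 of each site, so after positions 25, 53.
SacI sites (GAGCTC) start at positions 14, 61.
SacI cuts after base 5 of each site (before the last base), so after positions 18, 65.
Combined cut positions: 18, 25, 53, 65.
Linear molecule, 4 cuts → 5 fragments:
  1–18 → 18 bp
  19–25 → 7 bp
  26–53 → 28 bp
  54–65 → 12 bp
  66–94 → 29 bp
Sorted largest to smallest: 29, 28, 18, 12, 7 bp.

29, 28, 18, 12, 7 bp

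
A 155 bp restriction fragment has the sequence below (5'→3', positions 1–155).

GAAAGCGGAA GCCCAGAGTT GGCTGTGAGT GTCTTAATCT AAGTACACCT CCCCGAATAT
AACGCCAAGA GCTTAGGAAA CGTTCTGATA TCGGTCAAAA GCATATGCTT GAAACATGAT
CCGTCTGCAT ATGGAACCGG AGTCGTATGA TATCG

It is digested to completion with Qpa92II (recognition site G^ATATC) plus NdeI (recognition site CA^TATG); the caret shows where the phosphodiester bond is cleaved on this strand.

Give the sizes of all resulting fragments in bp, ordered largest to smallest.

87, 26, 20, 16, 6 bp

Qpa92II sites (GATATC) start at positions 87, 149.
Qpa92II cuts after the first base of each site, so after positions 87, 149.
NdeI sites (CATATG) start at positions 102, 128.
NdeI cuts after base 2 of each site, so after positions 103, 129.
Combined cut positions: 87, 103, 129, 149.
Linear molecule, 4 cuts → 5 fragments:
  1–87 → 87 bp
  88–103 → 16 bp
  104–129 → 26 bp
  130–149 → 20 bp
  150–155 → 6 bp
Sorted largest to smallest: 87, 26, 20, 16, 6 bp.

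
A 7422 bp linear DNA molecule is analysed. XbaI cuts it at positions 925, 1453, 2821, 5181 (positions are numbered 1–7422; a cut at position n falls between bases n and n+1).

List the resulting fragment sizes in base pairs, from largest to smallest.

Linear molecule, 4 cuts → 5 fragments:
  925 − 0 = 925 bp
  1453 − 925 = 528 bp
  2821 − 1453 = 1368 bp
  5181 − 2821 = 2360 bp
  7422 − 5181 = 2241 bp
Sorted largest to smallest: 2360, 2241, 1368, 925, 528 bp.

2360, 2241, 1368, 925, 528 bp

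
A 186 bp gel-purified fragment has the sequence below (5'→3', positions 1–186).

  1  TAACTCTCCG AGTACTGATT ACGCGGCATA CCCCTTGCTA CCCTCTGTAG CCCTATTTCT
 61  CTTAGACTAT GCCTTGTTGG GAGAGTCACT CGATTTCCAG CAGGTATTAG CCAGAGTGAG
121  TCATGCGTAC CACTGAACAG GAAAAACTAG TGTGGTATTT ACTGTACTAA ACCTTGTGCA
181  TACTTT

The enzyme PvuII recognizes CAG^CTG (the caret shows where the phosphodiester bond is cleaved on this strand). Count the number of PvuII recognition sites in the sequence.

No occurrence of CAGCTG is present in the sequence.
PvuII does not cut: 0 sites.

0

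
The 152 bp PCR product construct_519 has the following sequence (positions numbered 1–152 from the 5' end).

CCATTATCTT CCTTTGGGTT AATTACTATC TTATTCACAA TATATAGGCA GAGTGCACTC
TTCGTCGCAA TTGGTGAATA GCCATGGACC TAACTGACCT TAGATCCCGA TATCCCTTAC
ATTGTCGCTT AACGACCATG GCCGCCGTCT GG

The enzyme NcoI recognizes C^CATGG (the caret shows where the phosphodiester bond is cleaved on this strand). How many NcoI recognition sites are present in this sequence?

2

CCATGG occurs starting at positions 82, 136.
NcoI cuts at 2 sites.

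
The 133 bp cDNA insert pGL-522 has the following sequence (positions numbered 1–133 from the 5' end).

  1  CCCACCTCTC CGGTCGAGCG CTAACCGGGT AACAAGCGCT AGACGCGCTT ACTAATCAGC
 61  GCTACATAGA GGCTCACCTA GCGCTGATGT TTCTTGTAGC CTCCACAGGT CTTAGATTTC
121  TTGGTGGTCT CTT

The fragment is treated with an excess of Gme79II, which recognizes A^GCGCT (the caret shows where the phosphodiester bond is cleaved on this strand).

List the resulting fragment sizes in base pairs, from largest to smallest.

Gme79II sites (AGCGCT) start at positions 17, 35, 58, 80.
Gme79II cuts after the first base of each site, so after positions 17, 35, 58, 80.
Linear molecule, 4 cuts → 5 fragments:
  1–17 → 17 bp
  18–35 → 18 bp
  36–58 → 23 bp
  59–80 → 22 bp
  81–133 → 53 bp
Sorted largest to smallest: 53, 23, 22, 18, 17 bp.

53, 23, 22, 18, 17 bp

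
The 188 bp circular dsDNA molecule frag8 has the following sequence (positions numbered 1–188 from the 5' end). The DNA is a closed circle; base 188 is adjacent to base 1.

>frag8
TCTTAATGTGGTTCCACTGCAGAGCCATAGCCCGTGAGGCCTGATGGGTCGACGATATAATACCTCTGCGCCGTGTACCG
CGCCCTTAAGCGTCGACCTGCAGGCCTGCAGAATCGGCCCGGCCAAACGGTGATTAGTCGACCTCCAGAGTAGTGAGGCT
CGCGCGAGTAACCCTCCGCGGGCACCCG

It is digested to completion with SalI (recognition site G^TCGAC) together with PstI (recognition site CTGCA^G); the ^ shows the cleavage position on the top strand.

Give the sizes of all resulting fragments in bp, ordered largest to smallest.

SalI sites (GTCGAC) start at positions 48, 92, 137.
SalI cuts after the first base of each site, so after positions 48, 92, 137.
PstI sites (CTGCAG) start at positions 17, 98, 106.
PstI cuts after base 5 of each site (before the last base), so after positions 21, 102, 110.
Combined cut positions: 21, 48, 92, 102, 110, 137.
Circular molecule, 6 cuts → 6 fragments:
  22–48 → 27 bp
  49–92 → 44 bp
  93–102 → 10 bp
  103–110 → 8 bp
  111–137 → 27 bp
  138–188 then 1–21 → 51 + 21 = 72 bp
Sorted largest to smallest: 72, 44, 27, 27, 10, 8 bp.

72, 44, 27, 27, 10, 8 bp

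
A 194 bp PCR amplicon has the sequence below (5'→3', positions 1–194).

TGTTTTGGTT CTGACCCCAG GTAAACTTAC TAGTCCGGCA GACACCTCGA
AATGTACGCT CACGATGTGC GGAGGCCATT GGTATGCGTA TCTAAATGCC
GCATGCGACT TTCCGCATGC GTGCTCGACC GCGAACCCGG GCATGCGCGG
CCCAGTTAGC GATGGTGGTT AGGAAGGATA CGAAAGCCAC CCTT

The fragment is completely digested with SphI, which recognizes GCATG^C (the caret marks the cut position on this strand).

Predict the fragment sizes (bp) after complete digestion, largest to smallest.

SphI sites (GCATGC) start at positions 101, 115, 141.
SphI cuts after base 5 of each site (before the last base), so after positions 105, 119, 145.
Linear molecule, 3 cuts → 4 fragments:
  1–105 → 105 bp
  106–119 → 14 bp
  120–145 → 26 bp
  146–194 → 49 bp
Sorted largest to smallest: 105, 49, 26, 14 bp.

105, 49, 26, 14 bp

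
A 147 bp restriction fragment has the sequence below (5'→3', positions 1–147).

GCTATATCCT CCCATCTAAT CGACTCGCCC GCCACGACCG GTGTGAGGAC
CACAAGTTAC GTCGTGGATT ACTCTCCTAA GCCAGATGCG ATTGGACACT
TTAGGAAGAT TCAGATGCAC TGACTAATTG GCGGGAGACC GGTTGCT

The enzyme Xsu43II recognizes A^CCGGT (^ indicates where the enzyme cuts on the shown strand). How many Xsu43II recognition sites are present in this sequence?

ACCGGT occurs starting at positions 37, 138.
Xsu43II cuts at 2 sites.

2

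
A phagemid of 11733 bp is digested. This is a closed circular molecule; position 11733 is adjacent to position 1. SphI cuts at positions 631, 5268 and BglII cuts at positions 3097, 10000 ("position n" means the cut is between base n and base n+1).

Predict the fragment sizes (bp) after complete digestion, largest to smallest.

Combined cut positions (sorted): 631, 3097, 5268, 10000.
Circular molecule, 4 cuts → 4 fragments:
  3097 − 631 = 2466 bp
  5268 − 3097 = 2171 bp
  10000 − 5268 = 4732 bp
  wrap: 11733 − 10000 + 631 = 2364 bp
Sorted largest to smallest: 4732, 2466, 2364, 2171 bp.

4732, 2466, 2364, 2171 bp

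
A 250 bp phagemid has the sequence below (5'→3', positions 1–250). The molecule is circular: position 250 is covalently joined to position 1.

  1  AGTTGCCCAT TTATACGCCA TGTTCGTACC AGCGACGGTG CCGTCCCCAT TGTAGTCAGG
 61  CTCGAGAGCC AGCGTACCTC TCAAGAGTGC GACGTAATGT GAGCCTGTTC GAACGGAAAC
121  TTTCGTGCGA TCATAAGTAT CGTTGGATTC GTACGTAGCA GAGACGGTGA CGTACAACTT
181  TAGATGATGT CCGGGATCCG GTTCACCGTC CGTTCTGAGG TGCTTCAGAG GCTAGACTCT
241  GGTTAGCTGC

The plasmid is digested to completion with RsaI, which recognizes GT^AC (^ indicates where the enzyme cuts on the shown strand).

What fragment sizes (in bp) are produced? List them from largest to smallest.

104, 77, 48, 21 bp

RsaI sites (GTAC) start at positions 26, 74, 151, 172.
RsaI cuts after base 2 of each site, so after positions 27, 75, 152, 173.
Circular molecule, 4 cuts → 4 fragments:
  28–75 → 48 bp
  76–152 → 77 bp
  153–173 → 21 bp
  174–250 then 1–27 → 77 + 27 = 104 bp
Sorted largest to smallest: 104, 77, 48, 21 bp.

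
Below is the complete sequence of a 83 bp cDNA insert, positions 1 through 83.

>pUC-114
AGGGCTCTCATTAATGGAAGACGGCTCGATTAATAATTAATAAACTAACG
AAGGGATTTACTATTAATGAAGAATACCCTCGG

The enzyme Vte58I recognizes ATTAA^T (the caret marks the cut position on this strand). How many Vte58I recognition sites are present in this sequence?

ATTAAT occurs starting at positions 10, 29, 36, 63.
Vte58I cuts at 4 sites.

4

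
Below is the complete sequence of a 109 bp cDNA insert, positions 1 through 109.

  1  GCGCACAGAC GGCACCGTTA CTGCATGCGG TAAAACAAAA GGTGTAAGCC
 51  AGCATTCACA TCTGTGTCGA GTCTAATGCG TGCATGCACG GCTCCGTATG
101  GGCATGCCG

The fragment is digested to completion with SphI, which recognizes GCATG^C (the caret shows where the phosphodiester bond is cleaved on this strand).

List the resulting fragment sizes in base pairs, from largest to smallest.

SphI sites (GCATGC) start at positions 23, 82, 102.
SphI cuts after base 5 of each site (before the last base), so after positions 27, 86, 106.
Linear molecule, 3 cuts → 4 fragments:
  1–27 → 27 bp
  28–86 → 59 bp
  87–106 → 20 bp
  107–109 → 3 bp
Sorted largest to smallest: 59, 27, 20, 3 bp.

59, 27, 20, 3 bp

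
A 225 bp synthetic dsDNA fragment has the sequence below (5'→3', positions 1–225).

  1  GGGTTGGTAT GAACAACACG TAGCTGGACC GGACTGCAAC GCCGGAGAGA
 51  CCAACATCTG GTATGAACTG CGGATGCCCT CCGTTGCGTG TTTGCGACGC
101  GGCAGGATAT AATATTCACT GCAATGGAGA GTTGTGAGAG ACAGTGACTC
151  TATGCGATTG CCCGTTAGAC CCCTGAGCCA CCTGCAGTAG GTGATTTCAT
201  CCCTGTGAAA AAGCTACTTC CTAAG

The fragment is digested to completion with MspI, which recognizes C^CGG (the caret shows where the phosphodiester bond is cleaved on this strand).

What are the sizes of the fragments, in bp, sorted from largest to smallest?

MspI sites (CCGG) start at positions 29, 42.
MspI cuts after the first base of each site, so after positions 29, 42.
Linear molecule, 2 cuts → 3 fragments:
  1–29 → 29 bp
  30–42 → 13 bp
  43–225 → 183 bp
Sorted largest to smallest: 183, 29, 13 bp.

183, 29, 13 bp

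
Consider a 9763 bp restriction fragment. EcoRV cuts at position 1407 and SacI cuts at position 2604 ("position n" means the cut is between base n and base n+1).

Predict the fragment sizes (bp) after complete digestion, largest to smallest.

Combined cut positions (sorted): 1407, 2604.
Linear molecule, 2 cuts → 3 fragments:
  1407 − 0 = 1407 bp
  2604 − 1407 = 1197 bp
  9763 − 2604 = 7159 bp
Sorted largest to smallest: 7159, 1407, 1197 bp.

7159, 1407, 1197 bp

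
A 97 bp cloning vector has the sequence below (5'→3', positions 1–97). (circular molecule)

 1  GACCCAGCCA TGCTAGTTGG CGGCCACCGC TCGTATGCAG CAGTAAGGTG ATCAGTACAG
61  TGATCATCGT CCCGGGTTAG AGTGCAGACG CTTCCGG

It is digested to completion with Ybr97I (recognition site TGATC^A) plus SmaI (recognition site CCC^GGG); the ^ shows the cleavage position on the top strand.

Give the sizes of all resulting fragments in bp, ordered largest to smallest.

Ybr97I sites (TGATCA) start at positions 49, 61.
Ybr97I cuts after base 5 of each site (before the last base), so after positions 53, 65.
The SmaI site (CCCGGG) starts at position 71.
SmaI cuts after base 3 of each site, so after position 73.
Combined cut positions: 53, 65, 73.
Circular molecule, 3 cuts → 3 fragments:
  54–65 → 12 bp
  66–73 → 8 bp
  74–97 then 1–53 → 24 + 53 = 77 bp
Sorted largest to smallest: 77, 12, 8 bp.

77, 12, 8 bp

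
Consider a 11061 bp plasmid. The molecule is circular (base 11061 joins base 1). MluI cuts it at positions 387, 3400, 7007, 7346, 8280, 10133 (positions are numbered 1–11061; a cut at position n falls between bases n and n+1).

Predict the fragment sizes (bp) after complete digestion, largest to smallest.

Circular molecule, 6 cuts → 6 fragments:
  3400 − 387 = 3013 bp
  7007 − 3400 = 3607 bp
  7346 − 7007 = 339 bp
  8280 − 7346 = 934 bp
  10133 − 8280 = 1853 bp
  wrap: 11061 − 10133 + 387 = 1315 bp
Sorted largest to smallest: 3607, 3013, 1853, 1315, 934, 339 bp.

3607, 3013, 1853, 1315, 934, 339 bp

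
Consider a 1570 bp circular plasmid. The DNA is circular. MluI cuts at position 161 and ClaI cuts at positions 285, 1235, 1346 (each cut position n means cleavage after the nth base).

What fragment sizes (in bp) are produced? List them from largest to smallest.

Combined cut positions (sorted): 161, 285, 1235, 1346.
Circular molecule, 4 cuts → 4 fragments:
  285 − 161 = 124 bp
  1235 − 285 = 950 bp
  1346 − 1235 = 111 bp
  wrap: 1570 − 1346 + 161 = 385 bp
Sorted largest to smallest: 950, 385, 124, 111 bp.

950, 385, 124, 111 bp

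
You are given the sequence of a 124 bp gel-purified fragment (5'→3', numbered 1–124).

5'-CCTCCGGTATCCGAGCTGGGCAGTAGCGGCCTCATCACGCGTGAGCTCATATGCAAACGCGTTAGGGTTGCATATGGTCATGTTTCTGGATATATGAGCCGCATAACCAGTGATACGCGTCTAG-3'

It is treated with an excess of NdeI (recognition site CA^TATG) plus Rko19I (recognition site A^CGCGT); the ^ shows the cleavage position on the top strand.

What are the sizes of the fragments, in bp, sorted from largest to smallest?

43, 37, 15, 12, 9, 8 bp

NdeI sites (CATATG) start at positions 48, 71.
NdeI cuts after base 2 of each site, so after positions 49, 72.
Rko19I sites (ACGCGT) start at positions 37, 57, 115.
Rko19I cuts after the first base of each site, so after positions 37, 57, 115.
Combined cut positions: 37, 49, 57, 72, 115.
Linear molecule, 5 cuts → 6 fragments:
  1–37 → 37 bp
  38–49 → 12 bp
  50–57 → 8 bp
  58–72 → 15 bp
  73–115 → 43 bp
  116–124 → 9 bp
Sorted largest to smallest: 43, 37, 15, 12, 9, 8 bp.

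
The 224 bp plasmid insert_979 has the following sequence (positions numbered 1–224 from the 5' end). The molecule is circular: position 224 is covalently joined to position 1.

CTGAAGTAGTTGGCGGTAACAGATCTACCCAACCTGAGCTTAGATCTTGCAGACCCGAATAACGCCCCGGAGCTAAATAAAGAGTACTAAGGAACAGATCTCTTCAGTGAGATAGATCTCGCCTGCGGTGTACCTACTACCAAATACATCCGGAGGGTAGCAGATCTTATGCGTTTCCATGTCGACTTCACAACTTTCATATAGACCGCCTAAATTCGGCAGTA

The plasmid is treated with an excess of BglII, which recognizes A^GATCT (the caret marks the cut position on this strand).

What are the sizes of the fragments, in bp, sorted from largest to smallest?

83, 54, 48, 21, 18 bp

BglII sites (AGATCT) start at positions 21, 42, 96, 114, 162.
BglII cuts after the first base of each site, so after positions 21, 42, 96, 114, 162.
Circular molecule, 5 cuts → 5 fragments:
  22–42 → 21 bp
  43–96 → 54 bp
  97–114 → 18 bp
  115–162 → 48 bp
  163–224 then 1–21 → 62 + 21 = 83 bp
Sorted largest to smallest: 83, 54, 48, 21, 18 bp.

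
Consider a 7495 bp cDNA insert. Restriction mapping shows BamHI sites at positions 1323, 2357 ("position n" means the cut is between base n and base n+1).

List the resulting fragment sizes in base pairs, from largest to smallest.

5138, 1323, 1034 bp

Linear molecule, 2 cuts → 3 fragments:
  1323 − 0 = 1323 bp
  2357 − 1323 = 1034 bp
  7495 − 2357 = 5138 bp
Sorted largest to smallest: 5138, 1323, 1034 bp.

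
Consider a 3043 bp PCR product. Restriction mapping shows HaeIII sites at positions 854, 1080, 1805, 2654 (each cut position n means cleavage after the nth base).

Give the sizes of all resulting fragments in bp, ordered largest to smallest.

Linear molecule, 4 cuts → 5 fragments:
  854 − 0 = 854 bp
  1080 − 854 = 226 bp
  1805 − 1080 = 725 bp
  2654 − 1805 = 849 bp
  3043 − 2654 = 389 bp
Sorted largest to smallest: 854, 849, 725, 389, 226 bp.

854, 849, 725, 389, 226 bp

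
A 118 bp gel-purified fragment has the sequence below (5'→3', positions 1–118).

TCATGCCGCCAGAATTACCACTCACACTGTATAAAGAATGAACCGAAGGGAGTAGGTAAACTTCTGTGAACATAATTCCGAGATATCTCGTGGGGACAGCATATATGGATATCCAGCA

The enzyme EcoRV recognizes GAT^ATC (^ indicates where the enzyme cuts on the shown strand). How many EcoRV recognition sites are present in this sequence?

GATATC occurs starting at positions 82, 108.
EcoRV cuts at 2 sites.

2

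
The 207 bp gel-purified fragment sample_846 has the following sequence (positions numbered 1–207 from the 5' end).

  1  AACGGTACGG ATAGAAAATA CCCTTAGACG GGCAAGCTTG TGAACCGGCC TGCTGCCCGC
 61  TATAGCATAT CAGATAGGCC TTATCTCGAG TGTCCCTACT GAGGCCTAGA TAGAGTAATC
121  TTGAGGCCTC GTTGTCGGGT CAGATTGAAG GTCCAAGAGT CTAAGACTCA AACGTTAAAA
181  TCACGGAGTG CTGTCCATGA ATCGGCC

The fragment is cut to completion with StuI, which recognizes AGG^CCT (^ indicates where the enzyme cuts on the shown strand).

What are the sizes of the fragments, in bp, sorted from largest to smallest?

81, 78, 26, 22 bp

StuI sites (AGGCCT) start at positions 76, 102, 124.
StuI cuts after base 3 of each site, so after positions 78, 104, 126.
Linear molecule, 3 cuts → 4 fragments:
  1–78 → 78 bp
  79–104 → 26 bp
  105–126 → 22 bp
  127–207 → 81 bp
Sorted largest to smallest: 81, 78, 26, 22 bp.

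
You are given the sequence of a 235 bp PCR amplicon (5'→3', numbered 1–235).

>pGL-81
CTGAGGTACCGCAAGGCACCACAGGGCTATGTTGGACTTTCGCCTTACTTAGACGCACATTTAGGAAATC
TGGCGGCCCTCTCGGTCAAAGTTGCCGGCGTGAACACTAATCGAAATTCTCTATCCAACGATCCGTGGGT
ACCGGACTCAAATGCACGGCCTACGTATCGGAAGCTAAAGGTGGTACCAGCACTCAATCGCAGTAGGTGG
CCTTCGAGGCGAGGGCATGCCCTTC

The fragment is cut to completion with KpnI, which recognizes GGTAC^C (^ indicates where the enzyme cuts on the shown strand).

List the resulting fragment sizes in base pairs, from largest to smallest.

133, 48, 45, 9 bp

KpnI sites (GGTACC) start at positions 5, 138, 183.
KpnI cuts after base 5 of each site (before the last base), so after positions 9, 142, 187.
Linear molecule, 3 cuts → 4 fragments:
  1–9 → 9 bp
  10–142 → 133 bp
  143–187 → 45 bp
  188–235 → 48 bp
Sorted largest to smallest: 133, 48, 45, 9 bp.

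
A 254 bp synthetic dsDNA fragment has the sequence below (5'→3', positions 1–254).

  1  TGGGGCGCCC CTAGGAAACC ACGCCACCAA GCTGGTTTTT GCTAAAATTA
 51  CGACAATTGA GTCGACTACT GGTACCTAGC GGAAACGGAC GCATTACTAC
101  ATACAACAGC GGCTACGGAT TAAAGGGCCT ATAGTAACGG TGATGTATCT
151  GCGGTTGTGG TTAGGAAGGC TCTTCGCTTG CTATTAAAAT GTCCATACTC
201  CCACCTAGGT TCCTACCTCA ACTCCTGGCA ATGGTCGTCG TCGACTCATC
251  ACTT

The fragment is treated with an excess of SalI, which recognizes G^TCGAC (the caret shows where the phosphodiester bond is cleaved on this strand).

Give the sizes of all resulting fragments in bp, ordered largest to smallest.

SalI sites (GTCGAC) start at positions 61, 240.
SalI cuts after the first base of each site, so after positions 61, 240.
Linear molecule, 2 cuts → 3 fragments:
  1–61 → 61 bp
  62–240 → 179 bp
  241–254 → 14 bp
Sorted largest to smallest: 179, 61, 14 bp.

179, 61, 14 bp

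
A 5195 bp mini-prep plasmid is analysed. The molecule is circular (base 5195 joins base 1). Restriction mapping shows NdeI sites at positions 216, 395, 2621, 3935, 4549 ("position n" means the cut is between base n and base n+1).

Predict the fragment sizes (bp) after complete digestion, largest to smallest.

Circular molecule, 5 cuts → 5 fragments:
  395 − 216 = 179 bp
  2621 − 395 = 2226 bp
  3935 − 2621 = 1314 bp
  4549 − 3935 = 614 bp
  wrap: 5195 − 4549 + 216 = 862 bp
Sorted largest to smallest: 2226, 1314, 862, 614, 179 bp.

2226, 1314, 862, 614, 179 bp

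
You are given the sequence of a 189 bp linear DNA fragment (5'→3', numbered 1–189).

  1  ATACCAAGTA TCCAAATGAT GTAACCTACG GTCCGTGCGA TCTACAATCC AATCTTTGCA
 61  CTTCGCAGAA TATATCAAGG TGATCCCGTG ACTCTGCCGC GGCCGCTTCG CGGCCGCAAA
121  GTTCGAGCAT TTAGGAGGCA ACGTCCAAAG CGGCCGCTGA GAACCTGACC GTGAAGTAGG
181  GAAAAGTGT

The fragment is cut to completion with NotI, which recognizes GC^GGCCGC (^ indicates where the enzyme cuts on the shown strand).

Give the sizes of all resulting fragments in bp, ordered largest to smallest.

NotI sites (GCGGCCGC) start at positions 99, 110, 150.
NotI cuts after base 2 of each site, so after positions 100, 111, 151.
Linear molecule, 3 cuts → 4 fragments:
  1–100 → 100 bp
  101–111 → 11 bp
  112–151 → 40 bp
  152–189 → 38 bp
Sorted largest to smallest: 100, 40, 38, 11 bp.

100, 40, 38, 11 bp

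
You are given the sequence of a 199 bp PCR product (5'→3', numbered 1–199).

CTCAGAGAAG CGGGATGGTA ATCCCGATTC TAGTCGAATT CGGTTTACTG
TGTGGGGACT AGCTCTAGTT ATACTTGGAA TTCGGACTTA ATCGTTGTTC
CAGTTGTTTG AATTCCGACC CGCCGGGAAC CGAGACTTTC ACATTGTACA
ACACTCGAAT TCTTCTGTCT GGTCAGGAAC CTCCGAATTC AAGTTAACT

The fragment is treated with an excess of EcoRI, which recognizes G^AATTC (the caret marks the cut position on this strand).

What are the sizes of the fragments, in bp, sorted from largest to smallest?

EcoRI sites (GAATTC) start at positions 36, 78, 110, 157, 185.
EcoRI cuts after the first base of each site, so after positions 36, 78, 110, 157, 185.
Linear molecule, 5 cuts → 6 fragments:
  1–36 → 36 bp
  37–78 → 42 bp
  79–110 → 32 bp
  111–157 → 47 bp
  158–185 → 28 bp
  186–199 → 14 bp
Sorted largest to smallest: 47, 42, 36, 32, 28, 14 bp.

47, 42, 36, 32, 28, 14 bp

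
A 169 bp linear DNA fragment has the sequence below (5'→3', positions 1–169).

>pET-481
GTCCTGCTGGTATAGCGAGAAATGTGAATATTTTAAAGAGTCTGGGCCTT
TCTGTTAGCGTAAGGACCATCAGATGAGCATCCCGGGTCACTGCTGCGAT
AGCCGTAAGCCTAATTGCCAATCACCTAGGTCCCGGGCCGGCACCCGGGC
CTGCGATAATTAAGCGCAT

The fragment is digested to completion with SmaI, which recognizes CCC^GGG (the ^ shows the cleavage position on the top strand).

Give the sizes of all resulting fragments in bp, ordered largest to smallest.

84, 50, 23, 12 bp

SmaI sites (CCCGGG) start at positions 82, 132, 144.
SmaI cuts after base 3 of each site, so after positions 84, 134, 146.
Linear molecule, 3 cuts → 4 fragments:
  1–84 → 84 bp
  85–134 → 50 bp
  135–146 → 12 bp
  147–169 → 23 bp
Sorted largest to smallest: 84, 50, 23, 12 bp.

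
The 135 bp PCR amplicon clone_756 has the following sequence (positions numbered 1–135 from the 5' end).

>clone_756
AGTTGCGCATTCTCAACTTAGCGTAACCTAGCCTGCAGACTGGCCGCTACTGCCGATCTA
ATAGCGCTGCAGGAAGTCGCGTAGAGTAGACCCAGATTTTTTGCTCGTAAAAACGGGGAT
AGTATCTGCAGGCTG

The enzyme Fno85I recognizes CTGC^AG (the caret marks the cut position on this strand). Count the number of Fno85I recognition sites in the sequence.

3

CTGCAG occurs starting at positions 33, 67, 126.
Fno85I cuts at 3 sites.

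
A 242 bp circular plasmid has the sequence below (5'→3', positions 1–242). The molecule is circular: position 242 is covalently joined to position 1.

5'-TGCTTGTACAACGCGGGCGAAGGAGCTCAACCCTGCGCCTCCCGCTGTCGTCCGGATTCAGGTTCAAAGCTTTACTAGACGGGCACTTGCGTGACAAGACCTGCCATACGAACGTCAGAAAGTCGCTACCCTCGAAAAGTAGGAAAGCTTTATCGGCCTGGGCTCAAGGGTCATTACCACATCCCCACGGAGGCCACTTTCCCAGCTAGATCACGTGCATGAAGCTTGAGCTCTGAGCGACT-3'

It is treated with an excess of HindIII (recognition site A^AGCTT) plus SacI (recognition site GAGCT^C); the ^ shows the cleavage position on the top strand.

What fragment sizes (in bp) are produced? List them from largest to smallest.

HindIII sites (AAGCTT) start at positions 67, 145, 222.
HindIII cuts after the first base of each site, so after positions 67, 145, 222.
SacI sites (GAGCTC) start at positions 23, 228.
SacI cuts after base 5 of each site (before the last base), so after positions 27, 232.
Combined cut positions: 27, 67, 145, 222, 232.
Circular molecule, 5 cuts → 5 fragments:
  28–67 → 40 bp
  68–145 → 78 bp
  146–222 → 77 bp
  223–232 → 10 bp
  233–242 then 1–27 → 10 + 27 = 37 bp
Sorted largest to smallest: 78, 77, 40, 37, 10 bp.

78, 77, 40, 37, 10 bp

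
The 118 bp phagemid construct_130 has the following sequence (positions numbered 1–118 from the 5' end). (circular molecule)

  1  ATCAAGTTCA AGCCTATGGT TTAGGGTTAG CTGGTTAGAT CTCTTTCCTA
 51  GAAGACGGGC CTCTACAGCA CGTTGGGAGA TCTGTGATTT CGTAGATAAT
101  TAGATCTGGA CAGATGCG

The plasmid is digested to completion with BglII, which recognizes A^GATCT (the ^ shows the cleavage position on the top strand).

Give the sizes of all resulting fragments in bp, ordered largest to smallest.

BglII sites (AGATCT) start at positions 37, 78, 102.
BglII cuts after the first base of each site, so after positions 37, 78, 102.
Circular molecule, 3 cuts → 3 fragments:
  38–78 → 41 bp
  79–102 → 24 bp
  103–118 then 1–37 → 16 + 37 = 53 bp
Sorted largest to smallest: 53, 41, 24 bp.

53, 41, 24 bp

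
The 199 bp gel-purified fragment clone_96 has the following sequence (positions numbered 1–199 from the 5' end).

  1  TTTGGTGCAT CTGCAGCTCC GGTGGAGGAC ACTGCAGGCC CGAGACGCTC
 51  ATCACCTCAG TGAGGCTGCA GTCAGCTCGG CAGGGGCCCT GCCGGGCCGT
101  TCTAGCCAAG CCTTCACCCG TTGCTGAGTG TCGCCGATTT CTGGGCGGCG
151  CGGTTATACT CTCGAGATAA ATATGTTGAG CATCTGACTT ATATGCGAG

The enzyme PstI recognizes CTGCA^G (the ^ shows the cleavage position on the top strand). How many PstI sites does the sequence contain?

CTGCAG occurs starting at positions 11, 32, 66.
PstI cuts at 3 sites.

3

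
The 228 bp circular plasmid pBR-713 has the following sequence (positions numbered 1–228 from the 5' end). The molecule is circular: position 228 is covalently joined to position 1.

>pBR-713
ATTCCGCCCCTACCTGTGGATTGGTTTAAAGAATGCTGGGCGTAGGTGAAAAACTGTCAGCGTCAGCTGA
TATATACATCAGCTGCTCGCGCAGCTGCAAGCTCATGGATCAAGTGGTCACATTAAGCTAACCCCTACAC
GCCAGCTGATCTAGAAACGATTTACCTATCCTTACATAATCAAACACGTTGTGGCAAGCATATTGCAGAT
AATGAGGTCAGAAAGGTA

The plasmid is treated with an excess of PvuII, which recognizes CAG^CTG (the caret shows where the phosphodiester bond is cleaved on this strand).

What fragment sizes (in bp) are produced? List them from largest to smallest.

PvuII sites (CAGCTG) start at positions 64, 80, 92, 143.
PvuII cuts after base 3 of each site, so after positions 66, 82, 94, 145.
Circular molecule, 4 cuts → 4 fragments:
  67–82 → 16 bp
  83–94 → 12 bp
  95–145 → 51 bp
  146–228 then 1–66 → 83 + 66 = 149 bp
Sorted largest to smallest: 149, 51, 16, 12 bp.

149, 51, 16, 12 bp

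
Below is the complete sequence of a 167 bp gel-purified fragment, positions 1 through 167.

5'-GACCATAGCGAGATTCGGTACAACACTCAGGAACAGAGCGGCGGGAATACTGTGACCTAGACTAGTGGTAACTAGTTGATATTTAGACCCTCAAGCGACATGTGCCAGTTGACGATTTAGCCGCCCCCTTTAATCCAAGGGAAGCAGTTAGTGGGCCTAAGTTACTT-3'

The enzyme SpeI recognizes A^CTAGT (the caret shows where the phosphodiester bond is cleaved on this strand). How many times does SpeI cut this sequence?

2

ACTAGT occurs starting at positions 61, 71.
SpeI cuts at 2 sites.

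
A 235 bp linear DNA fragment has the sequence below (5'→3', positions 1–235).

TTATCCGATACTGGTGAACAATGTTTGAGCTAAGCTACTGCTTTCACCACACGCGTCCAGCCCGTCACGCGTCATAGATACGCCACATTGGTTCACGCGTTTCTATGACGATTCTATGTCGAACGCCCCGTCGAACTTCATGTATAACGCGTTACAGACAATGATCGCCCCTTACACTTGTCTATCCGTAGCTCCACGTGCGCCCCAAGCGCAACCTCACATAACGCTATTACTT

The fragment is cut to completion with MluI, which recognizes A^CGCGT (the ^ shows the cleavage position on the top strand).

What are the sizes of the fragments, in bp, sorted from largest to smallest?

88, 52, 51, 28, 16 bp

MluI sites (ACGCGT) start at positions 51, 67, 95, 147.
MluI cuts after the first base of each site, so after positions 51, 67, 95, 147.
Linear molecule, 4 cuts → 5 fragments:
  1–51 → 51 bp
  52–67 → 16 bp
  68–95 → 28 bp
  96–147 → 52 bp
  148–235 → 88 bp
Sorted largest to smallest: 88, 52, 51, 28, 16 bp.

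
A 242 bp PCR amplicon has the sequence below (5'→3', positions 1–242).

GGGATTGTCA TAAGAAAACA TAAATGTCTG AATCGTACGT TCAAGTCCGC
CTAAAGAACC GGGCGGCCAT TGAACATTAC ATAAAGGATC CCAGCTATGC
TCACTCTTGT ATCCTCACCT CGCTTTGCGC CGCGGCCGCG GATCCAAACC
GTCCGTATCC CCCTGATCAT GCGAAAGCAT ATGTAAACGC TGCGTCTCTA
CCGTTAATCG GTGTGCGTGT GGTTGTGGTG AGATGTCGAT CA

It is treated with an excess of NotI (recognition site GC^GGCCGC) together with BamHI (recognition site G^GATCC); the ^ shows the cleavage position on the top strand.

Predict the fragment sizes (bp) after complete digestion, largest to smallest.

The NotI site (GCGGCCGC) starts at position 132.
NotI cuts after base 2 of each site, so after position 133.
BamHI sites (GGATCC) start at positions 86, 140.
BamHI cuts after the first base of each site, so after positions 86, 140.
Combined cut positions: 86, 133, 140.
Linear molecule, 3 cuts → 4 fragments:
  1–86 → 86 bp
  87–133 → 47 bp
  134–140 → 7 bp
  141–242 → 102 bp
Sorted largest to smallest: 102, 86, 47, 7 bp.

102, 86, 47, 7 bp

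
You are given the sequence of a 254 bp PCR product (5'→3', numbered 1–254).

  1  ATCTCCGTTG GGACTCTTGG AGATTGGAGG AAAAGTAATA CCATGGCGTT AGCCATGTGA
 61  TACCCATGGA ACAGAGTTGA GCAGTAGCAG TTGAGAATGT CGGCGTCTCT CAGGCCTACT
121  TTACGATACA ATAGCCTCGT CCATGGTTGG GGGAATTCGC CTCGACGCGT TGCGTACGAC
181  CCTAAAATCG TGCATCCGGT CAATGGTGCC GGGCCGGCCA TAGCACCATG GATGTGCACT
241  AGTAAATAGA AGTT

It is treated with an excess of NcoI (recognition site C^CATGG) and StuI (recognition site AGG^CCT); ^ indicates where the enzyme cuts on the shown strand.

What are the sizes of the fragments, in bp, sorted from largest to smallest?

85, 50, 41, 28, 27, 23 bp

NcoI sites (CCATGG) start at positions 41, 64, 141, 226.
NcoI cuts after the first base of each site, so after positions 41, 64, 141, 226.
The StuI site (AGGCCT) starts at position 112.
StuI cuts after base 3 of each site, so after position 114.
Combined cut positions: 41, 64, 114, 141, 226.
Linear molecule, 5 cuts → 6 fragments:
  1–41 → 41 bp
  42–64 → 23 bp
  65–114 → 50 bp
  115–141 → 27 bp
  142–226 → 85 bp
  227–254 → 28 bp
Sorted largest to smallest: 85, 50, 41, 28, 27, 23 bp.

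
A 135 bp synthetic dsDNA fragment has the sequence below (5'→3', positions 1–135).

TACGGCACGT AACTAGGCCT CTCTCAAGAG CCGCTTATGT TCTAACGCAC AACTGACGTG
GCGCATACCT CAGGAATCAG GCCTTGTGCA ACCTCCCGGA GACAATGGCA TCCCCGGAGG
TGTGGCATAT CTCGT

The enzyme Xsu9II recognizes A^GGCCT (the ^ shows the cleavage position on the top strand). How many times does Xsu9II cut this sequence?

2

AGGCCT occurs starting at positions 15, 79.
Xsu9II cuts at 2 sites.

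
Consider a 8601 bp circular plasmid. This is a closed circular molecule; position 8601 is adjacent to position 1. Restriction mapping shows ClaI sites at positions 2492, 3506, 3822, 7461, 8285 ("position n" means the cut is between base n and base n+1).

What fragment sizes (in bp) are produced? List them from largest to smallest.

Circular molecule, 5 cuts → 5 fragments:
  3506 − 2492 = 1014 bp
  3822 − 3506 = 316 bp
  7461 − 3822 = 3639 bp
  8285 − 7461 = 824 bp
  wrap: 8601 − 8285 + 2492 = 2808 bp
Sorted largest to smallest: 3639, 2808, 1014, 824, 316 bp.

3639, 2808, 1014, 824, 316 bp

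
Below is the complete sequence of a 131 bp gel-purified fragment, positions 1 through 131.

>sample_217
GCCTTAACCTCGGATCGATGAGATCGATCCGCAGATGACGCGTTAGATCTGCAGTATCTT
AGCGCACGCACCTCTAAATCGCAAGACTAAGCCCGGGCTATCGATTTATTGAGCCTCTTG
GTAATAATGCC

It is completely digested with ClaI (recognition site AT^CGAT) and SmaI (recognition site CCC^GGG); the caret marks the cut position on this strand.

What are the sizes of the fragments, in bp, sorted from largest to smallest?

70, 30, 15, 9, 7 bp

ClaI sites (ATCGAT) start at positions 14, 23, 100.
ClaI cuts after base 2 of each site, so after positions 15, 24, 101.
The SmaI site (CCCGGG) starts at position 92.
SmaI cuts after base 3 of each site, so after position 94.
Combined cut positions: 15, 24, 94, 101.
Linear molecule, 4 cuts → 5 fragments:
  1–15 → 15 bp
  16–24 → 9 bp
  25–94 → 70 bp
  95–101 → 7 bp
  102–131 → 30 bp
Sorted largest to smallest: 70, 30, 15, 9, 7 bp.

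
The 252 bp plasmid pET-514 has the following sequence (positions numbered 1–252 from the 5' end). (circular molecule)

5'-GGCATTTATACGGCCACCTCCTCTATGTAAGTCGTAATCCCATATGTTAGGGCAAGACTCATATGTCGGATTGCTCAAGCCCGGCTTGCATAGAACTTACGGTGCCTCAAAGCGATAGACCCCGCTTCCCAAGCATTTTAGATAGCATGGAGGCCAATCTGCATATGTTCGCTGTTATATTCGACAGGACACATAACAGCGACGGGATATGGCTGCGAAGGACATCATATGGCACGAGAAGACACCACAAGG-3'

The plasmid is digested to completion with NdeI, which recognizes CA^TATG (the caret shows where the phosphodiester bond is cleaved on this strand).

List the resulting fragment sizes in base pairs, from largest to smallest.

102, 67, 64, 19 bp

NdeI sites (CATATG) start at positions 41, 60, 162, 226.
NdeI cuts after base 2 of each site, so after positions 42, 61, 163, 227.
Circular molecule, 4 cuts → 4 fragments:
  43–61 → 19 bp
  62–163 → 102 bp
  164–227 → 64 bp
  228–252 then 1–42 → 25 + 42 = 67 bp
Sorted largest to smallest: 102, 67, 64, 19 bp.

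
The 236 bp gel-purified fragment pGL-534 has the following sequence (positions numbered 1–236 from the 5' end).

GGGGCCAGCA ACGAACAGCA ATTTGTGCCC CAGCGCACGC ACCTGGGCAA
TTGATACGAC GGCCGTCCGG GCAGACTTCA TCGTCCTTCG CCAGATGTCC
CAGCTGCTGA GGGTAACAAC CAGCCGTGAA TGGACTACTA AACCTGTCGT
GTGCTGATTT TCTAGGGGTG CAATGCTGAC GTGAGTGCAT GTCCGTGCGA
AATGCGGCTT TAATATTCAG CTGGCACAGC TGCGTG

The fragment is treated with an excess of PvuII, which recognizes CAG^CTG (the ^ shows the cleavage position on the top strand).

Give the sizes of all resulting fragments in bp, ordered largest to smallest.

117, 103, 9, 7 bp

PvuII sites (CAGCTG) start at positions 101, 218, 227.
PvuII cuts after base 3 of each site, so after positions 103, 220, 229.
Linear molecule, 3 cuts → 4 fragments:
  1–103 → 103 bp
  104–220 → 117 bp
  221–229 → 9 bp
  230–236 → 7 bp
Sorted largest to smallest: 117, 103, 9, 7 bp.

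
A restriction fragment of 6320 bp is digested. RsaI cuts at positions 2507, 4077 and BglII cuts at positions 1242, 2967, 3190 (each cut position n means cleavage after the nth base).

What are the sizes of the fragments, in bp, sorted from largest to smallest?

Combined cut positions (sorted): 1242, 2507, 2967, 3190, 4077.
Linear molecule, 5 cuts → 6 fragments:
  1242 − 0 = 1242 bp
  2507 − 1242 = 1265 bp
  2967 − 2507 = 460 bp
  3190 − 2967 = 223 bp
  4077 − 3190 = 887 bp
  6320 − 4077 = 2243 bp
Sorted largest to smallest: 2243, 1265, 1242, 887, 460, 223 bp.

2243, 1265, 1242, 887, 460, 223 bp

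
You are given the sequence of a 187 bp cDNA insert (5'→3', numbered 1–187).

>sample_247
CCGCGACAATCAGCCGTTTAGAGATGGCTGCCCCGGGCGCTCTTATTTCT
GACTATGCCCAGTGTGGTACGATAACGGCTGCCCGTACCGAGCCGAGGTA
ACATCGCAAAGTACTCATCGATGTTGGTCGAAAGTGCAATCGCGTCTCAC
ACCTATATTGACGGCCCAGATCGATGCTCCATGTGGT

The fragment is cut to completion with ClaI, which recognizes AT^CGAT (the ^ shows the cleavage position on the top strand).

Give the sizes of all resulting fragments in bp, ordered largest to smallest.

118, 53, 16 bp

ClaI sites (ATCGAT) start at positions 117, 170.
ClaI cuts after base 2 of each site, so after positions 118, 171.
Linear molecule, 2 cuts → 3 fragments:
  1–118 → 118 bp
  119–171 → 53 bp
  172–187 → 16 bp
Sorted largest to smallest: 118, 53, 16 bp.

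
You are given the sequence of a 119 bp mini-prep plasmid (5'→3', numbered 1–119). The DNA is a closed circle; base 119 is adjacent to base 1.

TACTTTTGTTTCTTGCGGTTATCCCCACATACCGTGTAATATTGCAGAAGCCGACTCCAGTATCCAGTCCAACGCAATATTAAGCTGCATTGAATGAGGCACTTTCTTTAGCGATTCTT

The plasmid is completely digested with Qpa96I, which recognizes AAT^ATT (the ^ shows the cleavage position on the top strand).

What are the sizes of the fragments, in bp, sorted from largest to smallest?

Qpa96I sites (AATATT) start at positions 38, 76.
Qpa96I cuts after base 3 of each site, so after positions 40, 78.
Circular molecule, 2 cuts → 2 fragments:
  41–78 → 38 bp
  79–119 then 1–40 → 41 + 40 = 81 bp
Sorted largest to smallest: 81, 38 bp.

81, 38 bp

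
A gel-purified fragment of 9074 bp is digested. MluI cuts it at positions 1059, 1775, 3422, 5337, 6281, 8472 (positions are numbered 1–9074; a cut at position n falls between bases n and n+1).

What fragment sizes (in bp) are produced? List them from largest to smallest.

2191, 1915, 1647, 1059, 944, 716, 602 bp

Linear molecule, 6 cuts → 7 fragments:
  1059 − 0 = 1059 bp
  1775 − 1059 = 716 bp
  3422 − 1775 = 1647 bp
  5337 − 3422 = 1915 bp
  6281 − 5337 = 944 bp
  8472 − 6281 = 2191 bp
  9074 − 8472 = 602 bp
Sorted largest to smallest: 2191, 1915, 1647, 1059, 944, 716, 602 bp.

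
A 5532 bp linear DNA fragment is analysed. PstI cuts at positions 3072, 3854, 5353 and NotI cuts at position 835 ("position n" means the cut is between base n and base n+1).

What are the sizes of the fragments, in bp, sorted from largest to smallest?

2237, 1499, 835, 782, 179 bp

Combined cut positions (sorted): 835, 3072, 3854, 5353.
Linear molecule, 4 cuts → 5 fragments:
  835 − 0 = 835 bp
  3072 − 835 = 2237 bp
  3854 − 3072 = 782 bp
  5353 − 3854 = 1499 bp
  5532 − 5353 = 179 bp
Sorted largest to smallest: 2237, 1499, 835, 782, 179 bp.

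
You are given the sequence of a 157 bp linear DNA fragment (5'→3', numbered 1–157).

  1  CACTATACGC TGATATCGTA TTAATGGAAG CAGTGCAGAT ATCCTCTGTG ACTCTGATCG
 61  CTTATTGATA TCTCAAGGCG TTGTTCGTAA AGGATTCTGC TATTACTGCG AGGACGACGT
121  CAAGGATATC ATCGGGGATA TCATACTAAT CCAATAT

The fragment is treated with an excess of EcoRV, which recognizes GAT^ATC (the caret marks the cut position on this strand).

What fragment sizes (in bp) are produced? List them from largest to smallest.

EcoRV sites (GATATC) start at positions 12, 38, 67, 125, 137.
EcoRV cuts after base 3 of each site, so after positions 14, 40, 69, 127, 139.
Linear molecule, 5 cuts → 6 fragments:
  1–14 → 14 bp
  15–40 → 26 bp
  41–69 → 29 bp
  70–127 → 58 bp
  128–139 → 12 bp
  140–157 → 18 bp
Sorted largest to smallest: 58, 29, 26, 18, 14, 12 bp.

58, 29, 26, 18, 14, 12 bp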